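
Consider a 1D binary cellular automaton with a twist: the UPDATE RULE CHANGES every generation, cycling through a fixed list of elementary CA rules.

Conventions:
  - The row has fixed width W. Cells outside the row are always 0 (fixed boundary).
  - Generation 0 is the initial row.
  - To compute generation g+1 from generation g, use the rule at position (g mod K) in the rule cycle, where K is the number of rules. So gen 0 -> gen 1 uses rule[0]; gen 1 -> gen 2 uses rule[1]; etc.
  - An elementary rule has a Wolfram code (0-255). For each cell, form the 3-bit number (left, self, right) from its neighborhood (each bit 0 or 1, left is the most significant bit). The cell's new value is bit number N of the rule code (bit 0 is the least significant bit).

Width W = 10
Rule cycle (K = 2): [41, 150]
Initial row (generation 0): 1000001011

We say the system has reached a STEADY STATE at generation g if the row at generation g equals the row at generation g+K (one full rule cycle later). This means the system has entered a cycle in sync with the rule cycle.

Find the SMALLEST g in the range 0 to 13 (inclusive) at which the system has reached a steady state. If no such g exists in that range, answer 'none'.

Gen 0: 1000001011
Gen 1 (rule 41): 0011100110
Gen 2 (rule 150): 0101011001
Gen 3 (rule 41): 0010110000
Gen 4 (rule 150): 0110001000
Gen 5 (rule 41): 0100100011
Gen 6 (rule 150): 1111110100
Gen 7 (rule 41): 1000001001
Gen 8 (rule 150): 1100011111
Gen 9 (rule 41): 1001010000
Gen 10 (rule 150): 1111011000
Gen 11 (rule 41): 1000110011
Gen 12 (rule 150): 1101001100
Gen 13 (rule 41): 1010001001
Gen 14 (rule 150): 1011011111
Gen 15 (rule 41): 0110110000

Answer: none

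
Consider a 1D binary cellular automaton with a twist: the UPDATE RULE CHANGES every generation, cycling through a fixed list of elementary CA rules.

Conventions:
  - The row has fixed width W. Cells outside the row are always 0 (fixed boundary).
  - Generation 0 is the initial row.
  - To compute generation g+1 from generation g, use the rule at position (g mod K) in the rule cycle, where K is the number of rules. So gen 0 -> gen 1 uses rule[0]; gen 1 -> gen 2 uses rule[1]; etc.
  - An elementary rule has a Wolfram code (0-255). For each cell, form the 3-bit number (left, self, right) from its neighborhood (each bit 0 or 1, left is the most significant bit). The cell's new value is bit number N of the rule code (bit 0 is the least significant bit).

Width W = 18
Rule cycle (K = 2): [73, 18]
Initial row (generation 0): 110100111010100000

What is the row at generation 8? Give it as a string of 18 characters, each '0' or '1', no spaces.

Gen 0: 110100111010100000
Gen 1 (rule 73): 110000101000001111
Gen 2 (rule 18): 001001000100010000
Gen 3 (rule 73): 100000010001000111
Gen 4 (rule 18): 010000101010101000
Gen 5 (rule 73): 000110000000000011
Gen 6 (rule 18): 001001000000000100
Gen 7 (rule 73): 100000011111110001
Gen 8 (rule 18): 010000100000001010

Answer: 010000100000001010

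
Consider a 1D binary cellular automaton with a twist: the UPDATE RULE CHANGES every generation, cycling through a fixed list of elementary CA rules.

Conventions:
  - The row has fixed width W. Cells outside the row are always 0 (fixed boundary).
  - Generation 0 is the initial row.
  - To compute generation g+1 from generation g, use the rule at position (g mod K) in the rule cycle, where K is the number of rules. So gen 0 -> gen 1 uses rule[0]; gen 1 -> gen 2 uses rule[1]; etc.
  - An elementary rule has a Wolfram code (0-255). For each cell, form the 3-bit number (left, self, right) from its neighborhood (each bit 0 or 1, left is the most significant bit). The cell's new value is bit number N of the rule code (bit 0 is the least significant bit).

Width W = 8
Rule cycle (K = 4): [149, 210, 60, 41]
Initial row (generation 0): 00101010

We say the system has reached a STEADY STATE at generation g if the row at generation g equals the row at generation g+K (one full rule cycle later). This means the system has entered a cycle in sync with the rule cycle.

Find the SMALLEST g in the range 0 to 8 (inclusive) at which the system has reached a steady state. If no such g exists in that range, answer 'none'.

Gen 0: 00101010
Gen 1 (rule 149): 10101011
Gen 2 (rule 210): 00000001
Gen 3 (rule 60): 00000001
Gen 4 (rule 41): 11111100
Gen 5 (rule 149): 01111011
Gen 6 (rule 210): 10111001
Gen 7 (rule 60): 11100101
Gen 8 (rule 41): 10000010
Gen 9 (rule 149): 11111011
Gen 10 (rule 210): 01111001
Gen 11 (rule 60): 01000101
Gen 12 (rule 41): 00010010

Answer: none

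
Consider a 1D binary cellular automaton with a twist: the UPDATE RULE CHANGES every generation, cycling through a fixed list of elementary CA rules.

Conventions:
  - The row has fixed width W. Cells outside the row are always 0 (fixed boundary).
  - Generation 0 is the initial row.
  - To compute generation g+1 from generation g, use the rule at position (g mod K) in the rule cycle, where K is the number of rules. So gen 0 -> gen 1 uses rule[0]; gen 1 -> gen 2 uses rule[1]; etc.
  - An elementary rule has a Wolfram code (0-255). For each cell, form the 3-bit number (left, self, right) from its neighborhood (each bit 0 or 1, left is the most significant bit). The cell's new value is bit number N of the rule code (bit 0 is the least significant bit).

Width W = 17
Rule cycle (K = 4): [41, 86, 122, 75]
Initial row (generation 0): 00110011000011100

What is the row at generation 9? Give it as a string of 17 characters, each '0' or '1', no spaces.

Answer: 10100010110000100

Derivation:
Gen 0: 00110011000011100
Gen 1 (rule 41): 10100010011010001
Gen 2 (rule 86): 10110111101011011
Gen 3 (rule 122): 01111100110111111
Gen 4 (rule 75): 11000101110100001
Gen 5 (rule 41): 10010011001001100
Gen 6 (rule 86): 11111101111110110
Gen 7 (rule 122): 10000111000011111
Gen 8 (rule 75): 00111101011110001
Gen 9 (rule 41): 10100010110000100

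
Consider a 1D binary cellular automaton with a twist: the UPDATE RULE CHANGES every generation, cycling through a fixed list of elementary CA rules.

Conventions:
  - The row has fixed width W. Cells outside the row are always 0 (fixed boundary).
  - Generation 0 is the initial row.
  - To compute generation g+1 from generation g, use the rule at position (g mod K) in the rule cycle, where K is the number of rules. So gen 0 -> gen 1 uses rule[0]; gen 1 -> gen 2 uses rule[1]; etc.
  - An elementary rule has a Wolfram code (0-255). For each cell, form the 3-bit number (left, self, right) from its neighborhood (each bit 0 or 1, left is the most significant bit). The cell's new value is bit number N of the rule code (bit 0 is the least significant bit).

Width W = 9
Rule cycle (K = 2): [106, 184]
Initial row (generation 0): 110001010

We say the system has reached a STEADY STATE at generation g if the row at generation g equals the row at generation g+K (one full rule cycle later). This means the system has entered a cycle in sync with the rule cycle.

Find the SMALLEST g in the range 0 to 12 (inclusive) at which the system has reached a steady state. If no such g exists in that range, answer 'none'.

Answer: 3

Derivation:
Gen 0: 110001010
Gen 1 (rule 106): 110010100
Gen 2 (rule 184): 101001010
Gen 3 (rule 106): 010010100
Gen 4 (rule 184): 001001010
Gen 5 (rule 106): 010010100
Gen 6 (rule 184): 001001010
Gen 7 (rule 106): 010010100
Gen 8 (rule 184): 001001010
Gen 9 (rule 106): 010010100
Gen 10 (rule 184): 001001010
Gen 11 (rule 106): 010010100
Gen 12 (rule 184): 001001010
Gen 13 (rule 106): 010010100
Gen 14 (rule 184): 001001010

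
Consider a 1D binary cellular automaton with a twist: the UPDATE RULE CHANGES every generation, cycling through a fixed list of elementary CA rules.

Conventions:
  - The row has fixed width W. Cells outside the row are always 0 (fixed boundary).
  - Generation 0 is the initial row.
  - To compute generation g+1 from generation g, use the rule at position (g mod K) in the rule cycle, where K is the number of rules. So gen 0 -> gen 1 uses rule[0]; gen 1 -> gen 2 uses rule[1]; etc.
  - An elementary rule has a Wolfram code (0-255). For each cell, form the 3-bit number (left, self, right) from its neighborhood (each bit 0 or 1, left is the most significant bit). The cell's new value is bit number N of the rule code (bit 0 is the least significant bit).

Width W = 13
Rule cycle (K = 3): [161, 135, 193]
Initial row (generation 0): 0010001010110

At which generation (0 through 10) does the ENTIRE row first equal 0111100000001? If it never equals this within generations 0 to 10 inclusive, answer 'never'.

Gen 0: 0010001010110
Gen 1 (rule 161): 1000100101000
Gen 2 (rule 135): 1011101101011
Gen 3 (rule 193): 0001100100001
Gen 4 (rule 161): 1100000001100
Gen 5 (rule 135): 0001111110001
Gen 6 (rule 193): 1100111110100
Gen 7 (rule 161): 0000011101001
Gen 8 (rule 135): 1111101001011
Gen 9 (rule 193): 0111100000001
Gen 10 (rule 161): 0011001111100

Answer: 9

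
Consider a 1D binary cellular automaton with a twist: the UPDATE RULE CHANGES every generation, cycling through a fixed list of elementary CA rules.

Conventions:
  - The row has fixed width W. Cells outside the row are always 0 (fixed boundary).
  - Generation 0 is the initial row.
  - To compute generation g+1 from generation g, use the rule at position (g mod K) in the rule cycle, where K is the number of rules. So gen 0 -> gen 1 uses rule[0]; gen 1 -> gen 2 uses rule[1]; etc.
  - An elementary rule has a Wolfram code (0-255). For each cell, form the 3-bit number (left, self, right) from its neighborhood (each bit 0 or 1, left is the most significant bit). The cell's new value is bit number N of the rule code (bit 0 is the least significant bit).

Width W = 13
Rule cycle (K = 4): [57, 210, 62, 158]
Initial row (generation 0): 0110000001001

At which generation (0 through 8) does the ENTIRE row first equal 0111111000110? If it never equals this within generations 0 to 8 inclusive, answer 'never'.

Answer: never

Derivation:
Gen 0: 0110000001001
Gen 1 (rule 57): 0101111100100
Gen 2 (rule 210): 1000111111010
Gen 3 (rule 62): 1101100000111
Gen 4 (rule 158): 1001010001110
Gen 5 (rule 57): 0100101101001
Gen 6 (rule 210): 1011000100110
Gen 7 (rule 62): 1110101111101
Gen 8 (rule 158): 1100101111001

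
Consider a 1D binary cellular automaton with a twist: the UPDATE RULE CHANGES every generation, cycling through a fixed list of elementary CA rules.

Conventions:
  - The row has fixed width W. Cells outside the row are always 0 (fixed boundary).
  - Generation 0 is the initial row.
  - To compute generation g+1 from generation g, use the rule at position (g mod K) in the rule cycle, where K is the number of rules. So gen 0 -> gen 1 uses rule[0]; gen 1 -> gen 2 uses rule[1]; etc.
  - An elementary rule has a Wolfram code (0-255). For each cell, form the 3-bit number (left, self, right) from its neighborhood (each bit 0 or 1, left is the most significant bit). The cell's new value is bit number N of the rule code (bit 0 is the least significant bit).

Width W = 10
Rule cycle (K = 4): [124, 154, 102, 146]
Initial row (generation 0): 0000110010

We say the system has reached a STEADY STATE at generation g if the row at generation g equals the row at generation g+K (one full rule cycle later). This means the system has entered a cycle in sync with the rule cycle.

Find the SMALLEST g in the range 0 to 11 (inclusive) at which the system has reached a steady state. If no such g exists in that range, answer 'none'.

Gen 0: 0000110010
Gen 1 (rule 124): 0000111011
Gen 2 (rule 154): 0001110010
Gen 3 (rule 102): 0010010110
Gen 4 (rule 146): 0101100001
Gen 5 (rule 124): 0111110001
Gen 6 (rule 154): 1111101010
Gen 7 (rule 102): 0000111110
Gen 8 (rule 146): 0001011101
Gen 9 (rule 124): 0001110111
Gen 10 (rule 154): 0011100110
Gen 11 (rule 102): 0100101010
Gen 12 (rule 146): 1011000001
Gen 13 (rule 124): 1111100001
Gen 14 (rule 154): 1111010010
Gen 15 (rule 102): 0001110110

Answer: none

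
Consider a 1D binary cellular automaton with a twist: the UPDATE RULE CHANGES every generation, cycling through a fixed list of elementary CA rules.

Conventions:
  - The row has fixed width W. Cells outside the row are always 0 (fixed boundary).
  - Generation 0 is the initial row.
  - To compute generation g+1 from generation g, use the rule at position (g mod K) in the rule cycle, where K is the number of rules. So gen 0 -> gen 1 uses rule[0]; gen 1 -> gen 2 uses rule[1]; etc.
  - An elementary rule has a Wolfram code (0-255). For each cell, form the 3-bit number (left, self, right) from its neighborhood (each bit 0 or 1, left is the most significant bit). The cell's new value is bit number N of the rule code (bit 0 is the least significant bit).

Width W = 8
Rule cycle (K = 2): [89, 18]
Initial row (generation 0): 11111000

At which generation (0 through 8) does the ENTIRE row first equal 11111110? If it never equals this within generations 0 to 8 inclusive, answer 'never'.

Answer: never

Derivation:
Gen 0: 11111000
Gen 1 (rule 89): 10001111
Gen 2 (rule 18): 01010000
Gen 3 (rule 89): 00001111
Gen 4 (rule 18): 00010000
Gen 5 (rule 89): 11001111
Gen 6 (rule 18): 00110000
Gen 7 (rule 89): 10111111
Gen 8 (rule 18): 00000000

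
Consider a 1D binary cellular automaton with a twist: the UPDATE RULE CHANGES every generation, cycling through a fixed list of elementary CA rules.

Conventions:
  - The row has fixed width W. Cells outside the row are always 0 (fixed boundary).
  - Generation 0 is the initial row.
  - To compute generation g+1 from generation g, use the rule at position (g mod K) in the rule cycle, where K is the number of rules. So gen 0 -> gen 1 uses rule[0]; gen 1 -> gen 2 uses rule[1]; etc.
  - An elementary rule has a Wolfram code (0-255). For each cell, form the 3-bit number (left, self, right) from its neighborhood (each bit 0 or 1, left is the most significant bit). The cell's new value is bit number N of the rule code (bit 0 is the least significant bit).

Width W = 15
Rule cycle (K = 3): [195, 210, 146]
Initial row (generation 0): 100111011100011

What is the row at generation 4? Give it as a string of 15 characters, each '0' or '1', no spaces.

Gen 0: 100111011100011
Gen 1 (rule 195): 001011001101101
Gen 2 (rule 210): 010001110100100
Gen 3 (rule 146): 101010100011010
Gen 4 (rule 195): 000000001101000

Answer: 000000001101000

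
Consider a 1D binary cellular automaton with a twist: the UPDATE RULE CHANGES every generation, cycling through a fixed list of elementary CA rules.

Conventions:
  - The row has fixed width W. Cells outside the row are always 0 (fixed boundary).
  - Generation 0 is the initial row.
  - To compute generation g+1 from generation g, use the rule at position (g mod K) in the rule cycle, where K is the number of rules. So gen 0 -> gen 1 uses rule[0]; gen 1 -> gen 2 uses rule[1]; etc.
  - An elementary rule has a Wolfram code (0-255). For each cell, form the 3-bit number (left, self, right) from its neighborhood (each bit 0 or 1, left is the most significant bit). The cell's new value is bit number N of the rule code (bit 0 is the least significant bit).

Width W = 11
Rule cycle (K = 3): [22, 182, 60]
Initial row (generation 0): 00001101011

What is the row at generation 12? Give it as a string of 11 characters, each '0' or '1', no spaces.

Answer: 00000001111

Derivation:
Gen 0: 00001101011
Gen 1 (rule 22): 00010001000
Gen 2 (rule 182): 00111011100
Gen 3 (rule 60): 00100110010
Gen 4 (rule 22): 01111001111
Gen 5 (rule 182): 10110110110
Gen 6 (rule 60): 11101101101
Gen 7 (rule 22): 00000000001
Gen 8 (rule 182): 00000000011
Gen 9 (rule 60): 00000000010
Gen 10 (rule 22): 00000000111
Gen 11 (rule 182): 00000001010
Gen 12 (rule 60): 00000001111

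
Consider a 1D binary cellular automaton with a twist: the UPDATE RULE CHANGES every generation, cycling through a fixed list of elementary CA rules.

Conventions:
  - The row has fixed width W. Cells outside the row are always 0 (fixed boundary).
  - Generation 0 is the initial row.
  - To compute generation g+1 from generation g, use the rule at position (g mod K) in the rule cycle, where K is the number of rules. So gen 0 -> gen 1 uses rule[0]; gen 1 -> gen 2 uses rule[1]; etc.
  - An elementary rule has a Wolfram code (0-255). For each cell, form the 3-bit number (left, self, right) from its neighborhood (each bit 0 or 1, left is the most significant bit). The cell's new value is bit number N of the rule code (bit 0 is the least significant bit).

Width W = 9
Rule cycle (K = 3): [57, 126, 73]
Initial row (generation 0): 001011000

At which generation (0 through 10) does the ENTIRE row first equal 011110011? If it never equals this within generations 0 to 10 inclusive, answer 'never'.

Answer: 4

Derivation:
Gen 0: 001011000
Gen 1 (rule 57): 100110111
Gen 2 (rule 126): 111111101
Gen 3 (rule 73): 100000100
Gen 4 (rule 57): 011110011
Gen 5 (rule 126): 110011111
Gen 6 (rule 73): 110010001
Gen 7 (rule 57): 101001100
Gen 8 (rule 126): 111111110
Gen 9 (rule 73): 100000010
Gen 10 (rule 57): 011111001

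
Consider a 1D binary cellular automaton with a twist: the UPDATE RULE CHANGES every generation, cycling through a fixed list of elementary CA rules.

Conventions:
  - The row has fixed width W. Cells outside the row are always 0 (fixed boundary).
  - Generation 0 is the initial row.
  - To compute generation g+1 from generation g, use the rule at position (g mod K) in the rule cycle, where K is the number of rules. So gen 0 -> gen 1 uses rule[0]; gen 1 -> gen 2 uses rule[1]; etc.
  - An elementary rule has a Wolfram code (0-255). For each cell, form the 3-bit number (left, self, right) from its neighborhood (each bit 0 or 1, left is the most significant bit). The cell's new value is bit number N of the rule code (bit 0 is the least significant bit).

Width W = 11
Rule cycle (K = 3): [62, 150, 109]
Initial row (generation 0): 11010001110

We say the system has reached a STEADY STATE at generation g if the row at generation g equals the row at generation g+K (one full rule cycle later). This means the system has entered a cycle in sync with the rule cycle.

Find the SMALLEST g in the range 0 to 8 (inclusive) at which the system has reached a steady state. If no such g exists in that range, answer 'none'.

Gen 0: 11010001110
Gen 1 (rule 62): 10111011001
Gen 2 (rule 150): 10010000111
Gen 3 (rule 109): 10010110101
Gen 4 (rule 62): 11111101111
Gen 5 (rule 150): 01111000110
Gen 6 (rule 109): 01001010110
Gen 7 (rule 62): 11111111101
Gen 8 (rule 150): 01111111001
Gen 9 (rule 109): 01000001001
Gen 10 (rule 62): 11100011111
Gen 11 (rule 150): 01010101110

Answer: none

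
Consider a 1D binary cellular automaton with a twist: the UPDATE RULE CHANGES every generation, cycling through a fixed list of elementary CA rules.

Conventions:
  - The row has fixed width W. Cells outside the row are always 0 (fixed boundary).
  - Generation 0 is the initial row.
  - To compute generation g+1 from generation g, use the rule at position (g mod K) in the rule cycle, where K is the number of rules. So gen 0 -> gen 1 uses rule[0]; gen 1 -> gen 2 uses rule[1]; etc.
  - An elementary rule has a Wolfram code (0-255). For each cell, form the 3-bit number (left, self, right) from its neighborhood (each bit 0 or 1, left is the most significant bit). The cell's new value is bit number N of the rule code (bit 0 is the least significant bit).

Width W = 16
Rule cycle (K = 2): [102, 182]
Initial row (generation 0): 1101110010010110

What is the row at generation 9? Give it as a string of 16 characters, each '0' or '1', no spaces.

Gen 0: 1101110010010110
Gen 1 (rule 102): 0110010110111010
Gen 2 (rule 182): 1001111001010111
Gen 3 (rule 102): 1010001011111001
Gen 4 (rule 182): 1111011101110111
Gen 5 (rule 102): 0001100110011001
Gen 6 (rule 182): 0010011001100111
Gen 7 (rule 102): 0110101010101001
Gen 8 (rule 182): 1001111111111111
Gen 9 (rule 102): 1010000000000001

Answer: 1010000000000001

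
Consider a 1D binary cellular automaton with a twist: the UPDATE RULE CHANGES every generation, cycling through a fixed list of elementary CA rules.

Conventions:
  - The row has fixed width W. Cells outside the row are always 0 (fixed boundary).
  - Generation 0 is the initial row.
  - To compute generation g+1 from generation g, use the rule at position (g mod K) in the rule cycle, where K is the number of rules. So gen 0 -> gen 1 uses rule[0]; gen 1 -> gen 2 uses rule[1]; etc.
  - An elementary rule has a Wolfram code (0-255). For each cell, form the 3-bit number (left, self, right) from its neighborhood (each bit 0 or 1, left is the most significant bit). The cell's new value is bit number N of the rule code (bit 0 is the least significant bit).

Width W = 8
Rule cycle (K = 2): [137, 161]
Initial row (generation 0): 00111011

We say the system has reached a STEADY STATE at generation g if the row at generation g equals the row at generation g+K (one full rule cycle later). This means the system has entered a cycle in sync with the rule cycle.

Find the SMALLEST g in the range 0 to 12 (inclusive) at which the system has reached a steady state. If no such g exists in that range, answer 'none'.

Gen 0: 00111011
Gen 1 (rule 137): 10110010
Gen 2 (rule 161): 01000000
Gen 3 (rule 137): 00011111
Gen 4 (rule 161): 11001110
Gen 5 (rule 137): 10001100
Gen 6 (rule 161): 00100001
Gen 7 (rule 137): 10001100
Gen 8 (rule 161): 00100001
Gen 9 (rule 137): 10001100
Gen 10 (rule 161): 00100001
Gen 11 (rule 137): 10001100
Gen 12 (rule 161): 00100001
Gen 13 (rule 137): 10001100
Gen 14 (rule 161): 00100001

Answer: 5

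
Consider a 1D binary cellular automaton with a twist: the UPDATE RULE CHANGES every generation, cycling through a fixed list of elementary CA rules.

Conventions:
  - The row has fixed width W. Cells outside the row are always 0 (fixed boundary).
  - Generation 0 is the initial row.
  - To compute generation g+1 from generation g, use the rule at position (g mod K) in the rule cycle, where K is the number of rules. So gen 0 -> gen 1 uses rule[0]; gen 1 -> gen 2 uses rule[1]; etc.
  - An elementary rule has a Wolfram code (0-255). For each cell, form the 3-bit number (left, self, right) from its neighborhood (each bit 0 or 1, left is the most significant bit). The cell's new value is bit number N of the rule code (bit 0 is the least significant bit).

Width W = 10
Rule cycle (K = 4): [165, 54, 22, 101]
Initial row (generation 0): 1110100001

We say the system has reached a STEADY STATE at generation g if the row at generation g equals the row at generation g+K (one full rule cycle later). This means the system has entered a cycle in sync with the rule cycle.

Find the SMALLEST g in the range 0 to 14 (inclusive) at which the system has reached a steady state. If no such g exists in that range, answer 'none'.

Gen 0: 1110100001
Gen 1 (rule 165): 0101101101
Gen 2 (rule 54): 1110010011
Gen 3 (rule 22): 0001111100
Gen 4 (rule 101): 1100000101
Gen 5 (rule 165): 0001110111
Gen 6 (rule 54): 0010001000
Gen 7 (rule 22): 0111011100
Gen 8 (rule 101): 0001100101
Gen 9 (rule 165): 1100000111
Gen 10 (rule 54): 0010001000
Gen 11 (rule 22): 0111011100
Gen 12 (rule 101): 0001100101
Gen 13 (rule 165): 1100000111
Gen 14 (rule 54): 0010001000
Gen 15 (rule 22): 0111011100
Gen 16 (rule 101): 0001100101
Gen 17 (rule 165): 1100000111
Gen 18 (rule 54): 0010001000

Answer: 6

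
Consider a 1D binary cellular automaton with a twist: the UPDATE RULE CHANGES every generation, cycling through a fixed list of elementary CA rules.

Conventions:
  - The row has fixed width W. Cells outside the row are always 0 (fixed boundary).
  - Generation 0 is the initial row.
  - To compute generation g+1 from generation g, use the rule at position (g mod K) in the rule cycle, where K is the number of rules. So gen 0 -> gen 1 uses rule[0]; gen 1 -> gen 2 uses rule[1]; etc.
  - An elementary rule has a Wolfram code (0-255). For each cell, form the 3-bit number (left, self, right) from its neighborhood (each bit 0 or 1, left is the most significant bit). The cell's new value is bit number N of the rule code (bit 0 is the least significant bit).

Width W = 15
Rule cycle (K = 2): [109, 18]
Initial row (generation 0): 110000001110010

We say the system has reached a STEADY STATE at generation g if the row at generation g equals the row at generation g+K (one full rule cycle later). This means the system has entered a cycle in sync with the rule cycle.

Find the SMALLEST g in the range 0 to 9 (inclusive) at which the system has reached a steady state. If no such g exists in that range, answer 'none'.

Gen 0: 110000001110010
Gen 1 (rule 109): 110111101010010
Gen 2 (rule 18): 000000000001101
Gen 3 (rule 109): 111111111101111
Gen 4 (rule 18): 000000000000000
Gen 5 (rule 109): 111111111111111
Gen 6 (rule 18): 000000000000000
Gen 7 (rule 109): 111111111111111
Gen 8 (rule 18): 000000000000000
Gen 9 (rule 109): 111111111111111
Gen 10 (rule 18): 000000000000000
Gen 11 (rule 109): 111111111111111

Answer: 4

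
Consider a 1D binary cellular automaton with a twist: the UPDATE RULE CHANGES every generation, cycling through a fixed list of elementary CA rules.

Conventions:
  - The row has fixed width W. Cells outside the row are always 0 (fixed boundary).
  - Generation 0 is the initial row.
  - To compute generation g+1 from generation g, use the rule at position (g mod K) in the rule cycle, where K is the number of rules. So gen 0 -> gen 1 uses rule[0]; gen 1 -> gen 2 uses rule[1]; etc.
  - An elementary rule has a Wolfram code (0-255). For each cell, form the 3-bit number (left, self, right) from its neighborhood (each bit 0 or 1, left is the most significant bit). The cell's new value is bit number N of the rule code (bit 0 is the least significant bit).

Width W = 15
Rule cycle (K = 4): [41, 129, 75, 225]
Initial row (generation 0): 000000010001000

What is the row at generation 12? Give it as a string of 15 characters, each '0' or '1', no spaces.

Answer: 011111111111111

Derivation:
Gen 0: 000000010001000
Gen 1 (rule 41): 111111000100011
Gen 2 (rule 129): 011110010001000
Gen 3 (rule 75): 110010100110011
Gen 4 (rule 225): 010001000010001
Gen 5 (rule 41): 000100011000100
Gen 6 (rule 129): 110001000010001
Gen 7 (rule 75): 110110011100110
Gen 8 (rule 225): 011010001100010
Gen 9 (rule 41): 010100101001000
Gen 10 (rule 129): 000000000000011
Gen 11 (rule 75): 111111111111111
Gen 12 (rule 225): 011111111111111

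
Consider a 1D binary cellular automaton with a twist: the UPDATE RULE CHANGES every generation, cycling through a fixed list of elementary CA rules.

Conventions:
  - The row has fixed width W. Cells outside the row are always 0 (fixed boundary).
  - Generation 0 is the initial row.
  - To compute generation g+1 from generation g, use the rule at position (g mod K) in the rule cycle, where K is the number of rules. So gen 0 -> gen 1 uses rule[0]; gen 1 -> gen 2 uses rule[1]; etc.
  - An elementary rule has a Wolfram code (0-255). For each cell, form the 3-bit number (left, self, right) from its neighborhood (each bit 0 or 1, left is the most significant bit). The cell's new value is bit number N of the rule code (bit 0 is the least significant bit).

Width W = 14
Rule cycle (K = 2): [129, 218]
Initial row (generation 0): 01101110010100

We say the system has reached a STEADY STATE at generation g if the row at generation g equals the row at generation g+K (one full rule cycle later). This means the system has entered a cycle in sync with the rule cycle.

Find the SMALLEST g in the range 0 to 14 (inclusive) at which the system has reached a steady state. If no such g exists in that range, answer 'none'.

Gen 0: 01101110010100
Gen 1 (rule 129): 00000100000001
Gen 2 (rule 218): 00001010000010
Gen 3 (rule 129): 11100000111000
Gen 4 (rule 218): 11110001111100
Gen 5 (rule 129): 01100100111001
Gen 6 (rule 218): 11111011111110
Gen 7 (rule 129): 01110001111100
Gen 8 (rule 218): 11111011111110
Gen 9 (rule 129): 01110001111100
Gen 10 (rule 218): 11111011111110
Gen 11 (rule 129): 01110001111100
Gen 12 (rule 218): 11111011111110
Gen 13 (rule 129): 01110001111100
Gen 14 (rule 218): 11111011111110
Gen 15 (rule 129): 01110001111100
Gen 16 (rule 218): 11111011111110

Answer: 6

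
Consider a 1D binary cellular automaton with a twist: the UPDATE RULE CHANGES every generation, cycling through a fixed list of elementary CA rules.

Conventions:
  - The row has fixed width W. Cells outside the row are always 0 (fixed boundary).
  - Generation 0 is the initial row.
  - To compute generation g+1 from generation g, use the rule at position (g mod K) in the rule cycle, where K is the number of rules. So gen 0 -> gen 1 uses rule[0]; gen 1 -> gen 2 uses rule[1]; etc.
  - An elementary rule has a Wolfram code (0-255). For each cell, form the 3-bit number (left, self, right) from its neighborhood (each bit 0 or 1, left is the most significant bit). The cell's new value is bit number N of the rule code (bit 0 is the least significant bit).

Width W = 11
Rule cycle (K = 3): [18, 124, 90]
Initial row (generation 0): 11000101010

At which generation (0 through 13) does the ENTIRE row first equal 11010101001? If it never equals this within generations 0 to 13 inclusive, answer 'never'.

Gen 0: 11000101010
Gen 1 (rule 18): 00101000001
Gen 2 (rule 124): 00111100001
Gen 3 (rule 90): 01100110010
Gen 4 (rule 18): 10011001101
Gen 5 (rule 124): 11011101111
Gen 6 (rule 90): 11010101001
Gen 7 (rule 18): 00000000110
Gen 8 (rule 124): 00000000111
Gen 9 (rule 90): 00000001101
Gen 10 (rule 18): 00000010000
Gen 11 (rule 124): 00000011000
Gen 12 (rule 90): 00000111100
Gen 13 (rule 18): 00001000010

Answer: 6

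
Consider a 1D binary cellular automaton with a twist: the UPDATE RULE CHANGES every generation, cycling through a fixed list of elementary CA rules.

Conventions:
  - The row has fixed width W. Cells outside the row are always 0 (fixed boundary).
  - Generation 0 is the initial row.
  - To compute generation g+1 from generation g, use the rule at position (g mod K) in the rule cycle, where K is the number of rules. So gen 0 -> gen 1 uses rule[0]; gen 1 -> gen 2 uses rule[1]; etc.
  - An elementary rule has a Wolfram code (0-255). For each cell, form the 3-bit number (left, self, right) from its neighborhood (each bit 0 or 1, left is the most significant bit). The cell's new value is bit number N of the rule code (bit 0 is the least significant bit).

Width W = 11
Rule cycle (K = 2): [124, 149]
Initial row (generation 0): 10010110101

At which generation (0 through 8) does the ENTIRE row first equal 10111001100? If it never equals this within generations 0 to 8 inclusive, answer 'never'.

Gen 0: 10010110101
Gen 1 (rule 124): 11011111111
Gen 2 (rule 149): 00001111110
Gen 3 (rule 124): 00001000011
Gen 4 (rule 149): 11101111000
Gen 5 (rule 124): 10111001100
Gen 6 (rule 149): 10010100011
Gen 7 (rule 124): 11011110011
Gen 8 (rule 149): 00001101000

Answer: 5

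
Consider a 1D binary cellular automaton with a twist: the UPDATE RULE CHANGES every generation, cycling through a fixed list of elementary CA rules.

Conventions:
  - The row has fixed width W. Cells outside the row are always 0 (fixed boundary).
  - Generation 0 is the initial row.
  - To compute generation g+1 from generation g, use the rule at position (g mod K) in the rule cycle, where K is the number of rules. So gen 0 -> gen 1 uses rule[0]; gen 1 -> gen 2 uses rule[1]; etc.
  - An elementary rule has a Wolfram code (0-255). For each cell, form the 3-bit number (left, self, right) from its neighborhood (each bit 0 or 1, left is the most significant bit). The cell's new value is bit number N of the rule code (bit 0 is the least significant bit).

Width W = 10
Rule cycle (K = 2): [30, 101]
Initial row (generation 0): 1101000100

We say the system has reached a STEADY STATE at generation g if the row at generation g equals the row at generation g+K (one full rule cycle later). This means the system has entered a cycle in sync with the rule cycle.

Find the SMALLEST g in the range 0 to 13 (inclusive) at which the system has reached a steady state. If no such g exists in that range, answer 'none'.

Answer: none

Derivation:
Gen 0: 1101000100
Gen 1 (rule 30): 1001101110
Gen 2 (rule 101): 1000110010
Gen 3 (rule 30): 1101101111
Gen 4 (rule 101): 0110110001
Gen 5 (rule 30): 1100101011
Gen 6 (rule 101): 0100111101
Gen 7 (rule 30): 1111100001
Gen 8 (rule 101): 0000101101
Gen 9 (rule 30): 0001101001
Gen 10 (rule 101): 1100111001
Gen 11 (rule 30): 1011100111
Gen 12 (rule 101): 1100100001
Gen 13 (rule 30): 1011110011
Gen 14 (rule 101): 1100010001
Gen 15 (rule 30): 1010111011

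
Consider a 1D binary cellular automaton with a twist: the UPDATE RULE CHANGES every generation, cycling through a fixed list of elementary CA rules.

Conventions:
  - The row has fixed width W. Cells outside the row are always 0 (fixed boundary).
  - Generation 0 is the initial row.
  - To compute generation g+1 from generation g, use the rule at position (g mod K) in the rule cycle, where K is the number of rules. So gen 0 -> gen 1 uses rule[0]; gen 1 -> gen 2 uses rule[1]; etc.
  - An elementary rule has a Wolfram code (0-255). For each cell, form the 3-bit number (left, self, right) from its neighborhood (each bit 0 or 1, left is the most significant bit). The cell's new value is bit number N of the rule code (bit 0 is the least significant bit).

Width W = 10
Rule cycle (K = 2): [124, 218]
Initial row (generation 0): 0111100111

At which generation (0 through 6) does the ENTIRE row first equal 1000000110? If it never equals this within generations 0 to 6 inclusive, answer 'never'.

Answer: 5

Derivation:
Gen 0: 0111100111
Gen 1 (rule 124): 0100110101
Gen 2 (rule 218): 1011110000
Gen 3 (rule 124): 1110011000
Gen 4 (rule 218): 1111111100
Gen 5 (rule 124): 1000000110
Gen 6 (rule 218): 0100001111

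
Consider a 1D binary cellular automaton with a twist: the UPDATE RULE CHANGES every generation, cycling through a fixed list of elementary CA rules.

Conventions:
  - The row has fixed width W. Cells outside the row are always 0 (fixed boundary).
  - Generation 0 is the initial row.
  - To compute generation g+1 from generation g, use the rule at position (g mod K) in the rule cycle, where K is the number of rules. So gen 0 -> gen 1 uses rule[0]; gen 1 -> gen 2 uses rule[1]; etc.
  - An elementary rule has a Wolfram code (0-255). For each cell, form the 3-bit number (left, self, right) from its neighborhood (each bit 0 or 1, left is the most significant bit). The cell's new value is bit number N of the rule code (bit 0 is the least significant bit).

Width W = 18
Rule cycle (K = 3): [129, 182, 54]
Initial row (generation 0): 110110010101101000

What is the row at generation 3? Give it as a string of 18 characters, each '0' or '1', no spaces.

Answer: 000000000000001110

Derivation:
Gen 0: 110110010101101000
Gen 1 (rule 129): 000000000000000011
Gen 2 (rule 182): 000000000000000100
Gen 3 (rule 54): 000000000000001110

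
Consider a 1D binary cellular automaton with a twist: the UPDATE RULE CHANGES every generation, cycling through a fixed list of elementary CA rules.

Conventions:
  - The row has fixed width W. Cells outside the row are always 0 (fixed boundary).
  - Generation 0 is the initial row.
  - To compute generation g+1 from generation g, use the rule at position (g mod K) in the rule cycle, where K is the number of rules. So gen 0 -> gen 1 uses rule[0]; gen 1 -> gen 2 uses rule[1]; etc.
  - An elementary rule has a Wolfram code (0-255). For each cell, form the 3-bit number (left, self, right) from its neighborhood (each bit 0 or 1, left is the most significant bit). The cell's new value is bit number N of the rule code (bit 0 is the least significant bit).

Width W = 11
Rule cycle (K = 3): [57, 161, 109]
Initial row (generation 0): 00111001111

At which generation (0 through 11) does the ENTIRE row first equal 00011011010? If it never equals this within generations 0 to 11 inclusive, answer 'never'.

Gen 0: 00111001111
Gen 1 (rule 57): 10100101000
Gen 2 (rule 161): 01000010011
Gen 3 (rule 109): 01011010011
Gen 4 (rule 57): 00110101010
Gen 5 (rule 161): 10001010100
Gen 6 (rule 109): 10101111101
Gen 7 (rule 57): 01011000010
Gen 8 (rule 161): 00100011000
Gen 9 (rule 109): 10101011011
Gen 10 (rule 57): 01010110110
Gen 11 (rule 161): 00101001000

Answer: never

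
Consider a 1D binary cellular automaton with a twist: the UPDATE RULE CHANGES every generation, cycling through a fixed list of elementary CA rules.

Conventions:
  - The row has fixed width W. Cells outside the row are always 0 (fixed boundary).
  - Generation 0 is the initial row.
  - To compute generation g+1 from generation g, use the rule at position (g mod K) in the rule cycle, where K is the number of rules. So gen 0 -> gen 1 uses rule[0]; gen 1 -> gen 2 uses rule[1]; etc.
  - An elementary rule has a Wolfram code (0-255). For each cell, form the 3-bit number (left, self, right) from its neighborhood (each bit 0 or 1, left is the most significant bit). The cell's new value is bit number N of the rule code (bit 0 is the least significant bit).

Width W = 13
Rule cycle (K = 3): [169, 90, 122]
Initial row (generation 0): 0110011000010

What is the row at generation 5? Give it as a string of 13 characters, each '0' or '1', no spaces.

Gen 0: 0110011000010
Gen 1 (rule 169): 0100010011000
Gen 2 (rule 90): 1010101111100
Gen 3 (rule 122): 0101011000110
Gen 4 (rule 169): 0010110010100
Gen 5 (rule 90): 0100111100010

Answer: 0100111100010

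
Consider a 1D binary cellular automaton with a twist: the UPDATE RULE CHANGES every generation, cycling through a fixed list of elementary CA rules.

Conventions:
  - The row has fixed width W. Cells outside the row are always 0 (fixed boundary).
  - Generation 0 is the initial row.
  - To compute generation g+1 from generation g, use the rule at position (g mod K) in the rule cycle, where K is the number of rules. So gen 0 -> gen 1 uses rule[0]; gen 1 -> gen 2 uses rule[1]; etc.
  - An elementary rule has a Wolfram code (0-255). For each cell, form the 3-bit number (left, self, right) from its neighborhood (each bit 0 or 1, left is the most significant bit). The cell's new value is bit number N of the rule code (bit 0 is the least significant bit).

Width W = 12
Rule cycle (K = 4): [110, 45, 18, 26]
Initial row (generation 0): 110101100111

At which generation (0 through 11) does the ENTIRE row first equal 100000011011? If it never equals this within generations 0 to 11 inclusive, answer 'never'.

Gen 0: 110101100111
Gen 1 (rule 110): 111111101101
Gen 2 (rule 45): 100000011011
Gen 3 (rule 18): 010000100000
Gen 4 (rule 26): 101001010000
Gen 5 (rule 110): 111011110000
Gen 6 (rule 45): 100110000111
Gen 7 (rule 18): 011001001000
Gen 8 (rule 26): 110110110100
Gen 9 (rule 110): 111111111100
Gen 10 (rule 45): 100000000001
Gen 11 (rule 18): 010000000010

Answer: 2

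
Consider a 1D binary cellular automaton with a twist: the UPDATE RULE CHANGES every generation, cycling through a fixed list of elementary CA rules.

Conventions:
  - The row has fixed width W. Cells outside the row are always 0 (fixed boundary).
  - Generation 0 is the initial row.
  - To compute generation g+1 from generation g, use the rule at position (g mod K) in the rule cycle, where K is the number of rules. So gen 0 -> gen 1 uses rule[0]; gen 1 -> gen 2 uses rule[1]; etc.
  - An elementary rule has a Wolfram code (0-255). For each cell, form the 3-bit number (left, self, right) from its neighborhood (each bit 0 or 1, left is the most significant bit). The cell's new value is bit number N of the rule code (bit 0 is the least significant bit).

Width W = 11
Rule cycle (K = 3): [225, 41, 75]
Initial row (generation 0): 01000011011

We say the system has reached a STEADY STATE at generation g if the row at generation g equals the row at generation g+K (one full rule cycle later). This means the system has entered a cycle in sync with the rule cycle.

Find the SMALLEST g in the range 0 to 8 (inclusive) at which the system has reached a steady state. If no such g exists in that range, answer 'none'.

Answer: none

Derivation:
Gen 0: 01000011011
Gen 1 (rule 225): 00011001101
Gen 2 (rule 41): 11010001010
Gen 3 (rule 75): 11000110000
Gen 4 (rule 225): 01010010111
Gen 5 (rule 41): 00100001100
Gen 6 (rule 75): 11001111101
Gen 7 (rule 225): 01000111110
Gen 8 (rule 41): 00010100000
Gen 9 (rule 75): 11100001111
Gen 10 (rule 225): 01101100111
Gen 11 (rule 41): 01011000100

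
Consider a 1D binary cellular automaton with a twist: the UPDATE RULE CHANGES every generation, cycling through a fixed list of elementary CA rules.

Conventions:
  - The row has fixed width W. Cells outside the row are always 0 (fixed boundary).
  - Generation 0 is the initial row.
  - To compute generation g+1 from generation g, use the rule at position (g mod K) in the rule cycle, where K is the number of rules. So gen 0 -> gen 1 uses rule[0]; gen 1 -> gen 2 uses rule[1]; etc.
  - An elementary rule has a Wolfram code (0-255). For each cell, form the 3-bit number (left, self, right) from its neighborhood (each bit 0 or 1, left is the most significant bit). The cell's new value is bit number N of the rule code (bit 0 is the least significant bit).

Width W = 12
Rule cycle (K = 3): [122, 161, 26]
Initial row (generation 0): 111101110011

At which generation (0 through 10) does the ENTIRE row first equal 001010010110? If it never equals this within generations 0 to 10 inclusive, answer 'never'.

Gen 0: 111101110011
Gen 1 (rule 122): 100111011111
Gen 2 (rule 161): 000010101110
Gen 3 (rule 26): 000100001001
Gen 4 (rule 122): 001010010110
Gen 5 (rule 161): 100100001000
Gen 6 (rule 26): 011010010100
Gen 7 (rule 122): 111101101010
Gen 8 (rule 161): 011010010100
Gen 9 (rule 26): 110001100010
Gen 10 (rule 122): 111011110101

Answer: 4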